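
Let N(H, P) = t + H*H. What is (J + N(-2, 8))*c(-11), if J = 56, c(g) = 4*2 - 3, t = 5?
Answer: 325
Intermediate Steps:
c(g) = 5 (c(g) = 8 - 3 = 5)
N(H, P) = 5 + H² (N(H, P) = 5 + H*H = 5 + H²)
(J + N(-2, 8))*c(-11) = (56 + (5 + (-2)²))*5 = (56 + (5 + 4))*5 = (56 + 9)*5 = 65*5 = 325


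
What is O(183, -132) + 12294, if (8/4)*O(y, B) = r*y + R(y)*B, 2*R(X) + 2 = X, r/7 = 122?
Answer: 84462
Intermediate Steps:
r = 854 (r = 7*122 = 854)
R(X) = -1 + X/2
O(y, B) = 427*y + B*(-1 + y/2)/2 (O(y, B) = (854*y + (-1 + y/2)*B)/2 = (854*y + B*(-1 + y/2))/2 = 427*y + B*(-1 + y/2)/2)
O(183, -132) + 12294 = (427*183 + (1/4)*(-132)*(-2 + 183)) + 12294 = (78141 + (1/4)*(-132)*181) + 12294 = (78141 - 5973) + 12294 = 72168 + 12294 = 84462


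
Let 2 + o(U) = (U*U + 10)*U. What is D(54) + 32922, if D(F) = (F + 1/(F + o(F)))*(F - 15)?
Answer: 5536385607/158056 ≈ 35028.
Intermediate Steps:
o(U) = -2 + U*(10 + U²) (o(U) = -2 + (U*U + 10)*U = -2 + (U² + 10)*U = -2 + (10 + U²)*U = -2 + U*(10 + U²))
D(F) = (-15 + F)*(F + 1/(-2 + F³ + 11*F)) (D(F) = (F + 1/(F + (-2 + F³ + 10*F)))*(F - 15) = (F + 1/(-2 + F³ + 11*F))*(-15 + F) = (-15 + F)*(F + 1/(-2 + F³ + 11*F)))
D(54) + 32922 = (-15 + 54⁵ - 167*54² - 15*54⁴ + 11*54³ + 31*54)/(-2 + 54³ + 11*54) + 32922 = (-15 + 459165024 - 167*2916 - 15*8503056 + 11*157464 + 1674)/(-2 + 157464 + 594) + 32922 = (-15 + 459165024 - 486972 - 127545840 + 1732104 + 1674)/158056 + 32922 = (1/158056)*332865975 + 32922 = 332865975/158056 + 32922 = 5536385607/158056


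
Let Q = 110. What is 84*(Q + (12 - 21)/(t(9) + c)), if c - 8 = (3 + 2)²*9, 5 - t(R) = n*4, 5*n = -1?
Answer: 1838130/199 ≈ 9236.8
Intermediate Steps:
n = -⅕ (n = (⅕)*(-1) = -⅕ ≈ -0.20000)
t(R) = 29/5 (t(R) = 5 - (-1)*4/5 = 5 - 1*(-⅘) = 5 + ⅘ = 29/5)
c = 233 (c = 8 + (3 + 2)²*9 = 8 + 5²*9 = 8 + 25*9 = 8 + 225 = 233)
84*(Q + (12 - 21)/(t(9) + c)) = 84*(110 + (12 - 21)/(29/5 + 233)) = 84*(110 - 9/1194/5) = 84*(110 - 9*5/1194) = 84*(110 - 15/398) = 84*(43765/398) = 1838130/199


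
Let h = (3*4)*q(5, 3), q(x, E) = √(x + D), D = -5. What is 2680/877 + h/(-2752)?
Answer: 2680/877 ≈ 3.0559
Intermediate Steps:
q(x, E) = √(-5 + x) (q(x, E) = √(x - 5) = √(-5 + x))
h = 0 (h = (3*4)*√(-5 + 5) = 12*√0 = 12*0 = 0)
2680/877 + h/(-2752) = 2680/877 + 0/(-2752) = 2680*(1/877) + 0*(-1/2752) = 2680/877 + 0 = 2680/877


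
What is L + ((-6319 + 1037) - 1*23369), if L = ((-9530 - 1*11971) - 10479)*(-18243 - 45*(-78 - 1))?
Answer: 469693589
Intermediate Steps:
L = 469722240 (L = ((-9530 - 11971) - 10479)*(-18243 - 45*(-79)) = (-21501 - 10479)*(-18243 + 3555) = -31980*(-14688) = 469722240)
L + ((-6319 + 1037) - 1*23369) = 469722240 + ((-6319 + 1037) - 1*23369) = 469722240 + (-5282 - 23369) = 469722240 - 28651 = 469693589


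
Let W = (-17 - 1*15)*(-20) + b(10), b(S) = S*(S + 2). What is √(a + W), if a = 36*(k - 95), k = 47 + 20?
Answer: 2*I*√62 ≈ 15.748*I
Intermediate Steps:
k = 67
b(S) = S*(2 + S)
a = -1008 (a = 36*(67 - 95) = 36*(-28) = -1008)
W = 760 (W = (-17 - 1*15)*(-20) + 10*(2 + 10) = (-17 - 15)*(-20) + 10*12 = -32*(-20) + 120 = 640 + 120 = 760)
√(a + W) = √(-1008 + 760) = √(-248) = 2*I*√62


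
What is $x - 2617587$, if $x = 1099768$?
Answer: $-1517819$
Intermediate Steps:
$x - 2617587 = 1099768 - 2617587 = -1517819$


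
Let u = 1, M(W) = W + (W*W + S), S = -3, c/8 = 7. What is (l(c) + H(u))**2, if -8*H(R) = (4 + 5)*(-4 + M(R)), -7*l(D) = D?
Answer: 361/64 ≈ 5.6406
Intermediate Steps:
c = 56 (c = 8*7 = 56)
l(D) = -D/7
M(W) = -3 + W + W**2 (M(W) = W + (W*W - 3) = W + (W**2 - 3) = W + (-3 + W**2) = -3 + W + W**2)
H(R) = 63/8 - 9*R/8 - 9*R**2/8 (H(R) = -(4 + 5)*(-4 + (-3 + R + R**2))/8 = -9*(-7 + R + R**2)/8 = -(-63 + 9*R + 9*R**2)/8 = 63/8 - 9*R/8 - 9*R**2/8)
(l(c) + H(u))**2 = (-1/7*56 + (63/8 - 9/8*1 - 9/8*1**2))**2 = (-8 + (63/8 - 9/8 - 9/8*1))**2 = (-8 + (63/8 - 9/8 - 9/8))**2 = (-8 + 45/8)**2 = (-19/8)**2 = 361/64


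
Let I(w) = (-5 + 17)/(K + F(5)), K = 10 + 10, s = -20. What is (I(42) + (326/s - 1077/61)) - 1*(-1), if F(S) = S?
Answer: -99051/3050 ≈ -32.476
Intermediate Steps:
K = 20
I(w) = 12/25 (I(w) = (-5 + 17)/(20 + 5) = 12/25)
(I(42) + (326/s - 1077/61)) - 1*(-1) = (12/25 + (326/(-20) - 1077/61)) - 1*(-1) = (12/25 + (326*(-1/20) - 1077*1/61)) + 1 = (12/25 + (-163/10 - 1077/61)) + 1 = (12/25 - 20713/610) + 1 = -102101/3050 + 1 = -99051/3050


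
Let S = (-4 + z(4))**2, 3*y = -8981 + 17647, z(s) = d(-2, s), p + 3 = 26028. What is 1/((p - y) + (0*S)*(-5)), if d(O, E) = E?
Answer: 3/69409 ≈ 4.3222e-5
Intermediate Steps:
p = 26025 (p = -3 + 26028 = 26025)
z(s) = s
y = 8666/3 (y = (-8981 + 17647)/3 = (1/3)*8666 = 8666/3 ≈ 2888.7)
S = 0 (S = (-4 + 4)**2 = 0**2 = 0)
1/((p - y) + (0*S)*(-5)) = 1/((26025 - 1*8666/3) + (0*0)*(-5)) = 1/((26025 - 8666/3) + 0*(-5)) = 1/(69409/3 + 0) = 1/(69409/3) = 3/69409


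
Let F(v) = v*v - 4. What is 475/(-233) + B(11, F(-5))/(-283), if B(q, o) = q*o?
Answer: -188248/65939 ≈ -2.8549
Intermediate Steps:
F(v) = -4 + v**2 (F(v) = v**2 - 4 = -4 + v**2)
B(q, o) = o*q
475/(-233) + B(11, F(-5))/(-283) = 475/(-233) + ((-4 + (-5)**2)*11)/(-283) = 475*(-1/233) + ((-4 + 25)*11)*(-1/283) = -475/233 + (21*11)*(-1/283) = -475/233 + 231*(-1/283) = -475/233 - 231/283 = -188248/65939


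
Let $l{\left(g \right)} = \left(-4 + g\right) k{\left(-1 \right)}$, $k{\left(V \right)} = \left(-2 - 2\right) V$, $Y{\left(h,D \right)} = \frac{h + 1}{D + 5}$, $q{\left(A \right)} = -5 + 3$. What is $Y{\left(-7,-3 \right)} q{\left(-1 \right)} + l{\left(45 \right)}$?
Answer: $170$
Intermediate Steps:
$q{\left(A \right)} = -2$
$Y{\left(h,D \right)} = \frac{1 + h}{5 + D}$
$k{\left(V \right)} = - 4 V$
$l{\left(g \right)} = -16 + 4 g$ ($l{\left(g \right)} = \left(-4 + g\right) \left(\left(-4\right) \left(-1\right)\right) = \left(-4 + g\right) 4 = -16 + 4 g$)
$Y{\left(-7,-3 \right)} q{\left(-1 \right)} + l{\left(45 \right)} = \frac{1 - 7}{5 - 3} \left(-2\right) + \left(-16 + 4 \cdot 45\right) = \frac{1}{2} \left(-6\right) \left(-2\right) + \left(-16 + 180\right) = \frac{1}{2} \left(-6\right) \left(-2\right) + 164 = \left(-3\right) \left(-2\right) + 164 = 6 + 164 = 170$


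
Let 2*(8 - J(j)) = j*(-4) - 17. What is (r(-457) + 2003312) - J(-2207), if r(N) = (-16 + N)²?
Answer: 4462877/2 ≈ 2.2314e+6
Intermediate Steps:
J(j) = 33/2 + 2*j (J(j) = 8 - (j*(-4) - 17)/2 = 8 - (-4*j - 17)/2 = 8 - (-17 - 4*j)/2 = 8 + (17/2 + 2*j) = 33/2 + 2*j)
(r(-457) + 2003312) - J(-2207) = ((-16 - 457)² + 2003312) - (33/2 + 2*(-2207)) = ((-473)² + 2003312) - (33/2 - 4414) = (223729 + 2003312) - 1*(-8795/2) = 2227041 + 8795/2 = 4462877/2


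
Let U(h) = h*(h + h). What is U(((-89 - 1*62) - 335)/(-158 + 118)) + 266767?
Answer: 53412449/200 ≈ 2.6706e+5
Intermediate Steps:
U(h) = 2*h² (U(h) = h*(2*h) = 2*h²)
U(((-89 - 1*62) - 335)/(-158 + 118)) + 266767 = 2*(((-89 - 1*62) - 335)/(-158 + 118))² + 266767 = 2*(((-89 - 62) - 335)/(-40))² + 266767 = 2*((-151 - 335)*(-1/40))² + 266767 = 2*(-486*(-1/40))² + 266767 = 2*(243/20)² + 266767 = 2*(59049/400) + 266767 = 59049/200 + 266767 = 53412449/200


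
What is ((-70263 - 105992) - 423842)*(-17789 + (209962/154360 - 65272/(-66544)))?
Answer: 3426174882574869927/320991620 ≈ 1.0674e+10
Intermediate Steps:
((-70263 - 105992) - 423842)*(-17789 + (209962/154360 - 65272/(-66544))) = (-176255 - 423842)*(-17789 + (209962*(1/154360) - 65272*(-1/66544))) = -600097*(-17789 + (104981/77180 + 8159/8318)) = -600097*(-17789 + 751471789/320991620) = -600097*(-5709368456391/320991620) = 3426174882574869927/320991620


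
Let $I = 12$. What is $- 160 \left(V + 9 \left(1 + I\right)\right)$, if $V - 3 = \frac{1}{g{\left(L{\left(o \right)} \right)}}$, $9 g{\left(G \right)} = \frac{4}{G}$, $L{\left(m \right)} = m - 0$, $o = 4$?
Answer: $-20640$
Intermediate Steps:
$L{\left(m \right)} = m$ ($L{\left(m \right)} = m + 0 = m$)
$g{\left(G \right)} = \frac{4}{9 G}$ ($g{\left(G \right)} = \frac{4 \frac{1}{G}}{9} = \frac{4}{9 G}$)
$V = 12$ ($V = 3 + \frac{1}{\frac{4}{9} \cdot \frac{1}{4}} = 3 + \frac{1}{\frac{1}{9}} = 3 + 9 = 12$)
$- 160 \left(V + 9 \left(1 + I\right)\right) = - 160 \left(12 + 9 \left(1 + 12\right)\right) = - 160 \left(12 + 9 \cdot 13\right) = - 160 \left(12 + 117\right) = \left(-160\right) 129 = -20640$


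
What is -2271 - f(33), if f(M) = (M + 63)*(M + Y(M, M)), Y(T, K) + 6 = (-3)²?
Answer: -5727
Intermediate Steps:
Y(T, K) = 3 (Y(T, K) = -6 + (-3)² = -6 + 9 = 3)
f(M) = (3 + M)*(63 + M) (f(M) = (M + 63)*(M + 3) = (63 + M)*(3 + M) = (3 + M)*(63 + M))
-2271 - f(33) = -2271 - (189 + 33² + 66*33) = -2271 - (189 + 1089 + 2178) = -2271 - 1*3456 = -2271 - 3456 = -5727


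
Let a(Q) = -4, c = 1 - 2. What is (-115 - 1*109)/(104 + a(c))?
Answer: -56/25 ≈ -2.2400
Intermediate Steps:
c = -1 (c = 1 - 1*2 = 1 - 2 = -1)
(-115 - 1*109)/(104 + a(c)) = (-115 - 1*109)/(104 - 4) = (-115 - 109)/100 = (1/100)*(-224) = -56/25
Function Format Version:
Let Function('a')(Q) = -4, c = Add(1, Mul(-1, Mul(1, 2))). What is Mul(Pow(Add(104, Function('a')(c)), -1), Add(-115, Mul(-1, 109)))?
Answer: Rational(-56, 25) ≈ -2.2400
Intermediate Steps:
c = -1 (c = Add(1, Mul(-1, 2)) = Add(1, -2) = -1)
Mul(Pow(Add(104, Function('a')(c)), -1), Add(-115, Mul(-1, 109))) = Mul(Pow(Add(104, -4), -1), Add(-115, Mul(-1, 109))) = Mul(Pow(100, -1), Add(-115, -109)) = Mul(Rational(1, 100), -224) = Rational(-56, 25)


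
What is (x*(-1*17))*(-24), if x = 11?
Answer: 4488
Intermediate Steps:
(x*(-1*17))*(-24) = (11*(-1*17))*(-24) = (11*(-17))*(-24) = -187*(-24) = 4488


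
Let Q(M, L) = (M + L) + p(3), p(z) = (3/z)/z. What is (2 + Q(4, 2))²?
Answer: 625/9 ≈ 69.444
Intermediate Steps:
p(z) = 3/z²
Q(M, L) = ⅓ + L + M (Q(M, L) = (M + L) + 3/3² = (L + M) + 3*(⅑) = (L + M) + ⅓ = ⅓ + L + M)
(2 + Q(4, 2))² = (2 + (⅓ + 2 + 4))² = (2 + 19/3)² = (25/3)² = 625/9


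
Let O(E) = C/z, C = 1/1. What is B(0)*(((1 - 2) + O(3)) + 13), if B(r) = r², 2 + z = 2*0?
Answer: 0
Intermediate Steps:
C = 1
z = -2 (z = -2 + 2*0 = -2 + 0 = -2)
O(E) = -½ (O(E) = 1/(-2) = 1*(-½) = -½)
B(0)*(((1 - 2) + O(3)) + 13) = 0²*(((1 - 2) - ½) + 13) = 0*((-1 - ½) + 13) = 0*(-3/2 + 13) = 0*(23/2) = 0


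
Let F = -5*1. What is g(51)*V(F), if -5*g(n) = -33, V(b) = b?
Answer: -33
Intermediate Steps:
F = -5
g(n) = 33/5 (g(n) = -⅕*(-33) = 33/5)
g(51)*V(F) = (33/5)*(-5) = -33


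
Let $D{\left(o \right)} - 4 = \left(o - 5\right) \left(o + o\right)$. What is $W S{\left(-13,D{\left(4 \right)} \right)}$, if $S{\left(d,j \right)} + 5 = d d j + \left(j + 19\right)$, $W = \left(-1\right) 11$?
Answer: $7326$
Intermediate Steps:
$W = -11$
$D{\left(o \right)} = 4 + 2 o \left(-5 + o\right)$ ($D{\left(o \right)} = 4 + \left(o - 5\right) \left(o + o\right) = 4 + \left(-5 + o\right) 2 o = 4 + 2 o \left(-5 + o\right)$)
$S{\left(d,j \right)} = 14 + j + j d^{2}$ ($S{\left(d,j \right)} = -5 + \left(d d j + \left(j + 19\right)\right) = -5 + \left(d^{2} j + \left(19 + j\right)\right) = -5 + \left(j d^{2} + \left(19 + j\right)\right) = -5 + \left(19 + j + j d^{2}\right) = 14 + j + j d^{2}$)
$W S{\left(-13,D{\left(4 \right)} \right)} = - 11 \left(14 + \left(4 - 40 + 2 \cdot 4^{2}\right) + \left(4 - 40 + 2 \cdot 4^{2}\right) \left(-13\right)^{2}\right) = - 11 \left(14 + \left(4 - 40 + 2 \cdot 16\right) + \left(4 - 40 + 2 \cdot 16\right) 169\right) = - 11 \left(14 + \left(4 - 40 + 32\right) + \left(4 - 40 + 32\right) 169\right) = - 11 \left(14 - 4 - 676\right) = \left(-11\right) \left(-666\right) = 7326$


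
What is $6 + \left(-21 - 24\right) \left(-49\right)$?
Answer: $2211$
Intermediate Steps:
$6 + \left(-21 - 24\right) \left(-49\right) = 6 - -2205 = 6 + 2205 = 2211$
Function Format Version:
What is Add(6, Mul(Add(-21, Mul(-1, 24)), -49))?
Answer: 2211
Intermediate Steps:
Add(6, Mul(Add(-21, Mul(-1, 24)), -49)) = Add(6, Mul(Add(-21, -24), -49)) = Add(6, Mul(-45, -49)) = Add(6, 2205) = 2211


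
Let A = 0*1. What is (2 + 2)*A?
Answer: 0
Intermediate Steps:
A = 0
(2 + 2)*A = (2 + 2)*0 = 4*0 = 0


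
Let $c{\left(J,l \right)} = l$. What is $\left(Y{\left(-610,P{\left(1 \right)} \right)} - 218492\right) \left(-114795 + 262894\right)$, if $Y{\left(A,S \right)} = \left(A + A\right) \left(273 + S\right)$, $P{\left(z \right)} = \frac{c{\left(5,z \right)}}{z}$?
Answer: $-81864980428$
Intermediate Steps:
$P{\left(z \right)} = 1$ ($P{\left(z \right)} = \frac{z}{z} = 1$)
$Y{\left(A,S \right)} = 2 A \left(273 + S\right)$
$\left(Y{\left(-610,P{\left(1 \right)} \right)} - 218492\right) \left(-114795 + 262894\right) = \left(2 \left(-610\right) \left(273 + 1\right) - 218492\right) \left(-114795 + 262894\right) = \left(2 \left(-610\right) 274 - 218492\right) 148099 = \left(-334280 - 218492\right) 148099 = \left(-552772\right) 148099 = -81864980428$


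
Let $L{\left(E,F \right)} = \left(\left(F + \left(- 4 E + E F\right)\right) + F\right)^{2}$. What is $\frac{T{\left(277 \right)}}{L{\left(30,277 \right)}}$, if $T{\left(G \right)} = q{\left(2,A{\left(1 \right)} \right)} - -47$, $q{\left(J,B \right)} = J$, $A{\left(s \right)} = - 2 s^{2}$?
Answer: $\frac{49}{76457536} \approx 6.4088 \cdot 10^{-7}$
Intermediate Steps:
$T{\left(G \right)} = 49$ ($T{\left(G \right)} = 2 - -47 = 2 + 47 = 49$)
$L{\left(E,F \right)} = \left(- 4 E + 2 F + E F\right)^{2}$ ($L{\left(E,F \right)} = \left(\left(F - 4 E + E F\right) + F\right)^{2} = \left(- 4 E + 2 F + E F\right)^{2}$)
$\frac{T{\left(277 \right)}}{L{\left(30,277 \right)}} = \frac{49}{\left(\left(-4\right) 30 + 2 \cdot 277 + 30 \cdot 277\right)^{2}} = \frac{49}{\left(-120 + 554 + 8310\right)^{2}} = \frac{49}{8744^{2}} = \frac{49}{76457536}$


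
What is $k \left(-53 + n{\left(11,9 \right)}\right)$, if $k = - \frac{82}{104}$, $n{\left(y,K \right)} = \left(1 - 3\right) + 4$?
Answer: $\frac{2091}{52} \approx 40.212$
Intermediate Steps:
$n{\left(y,K \right)} = 2$ ($n{\left(y,K \right)} = -2 + 4 = 2$)
$k = - \frac{41}{52}$ ($k = \left(-82\right) \frac{1}{104} = - \frac{41}{52} \approx -0.78846$)
$k \left(-53 + n{\left(11,9 \right)}\right) = - \frac{41 \left(-53 + 2\right)}{52} = \left(- \frac{41}{52}\right) \left(-51\right) = \frac{2091}{52}$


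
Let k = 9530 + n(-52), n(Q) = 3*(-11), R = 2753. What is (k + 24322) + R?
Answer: 36572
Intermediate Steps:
n(Q) = -33
k = 9497 (k = 9530 - 33 = 9497)
(k + 24322) + R = (9497 + 24322) + 2753 = 33819 + 2753 = 36572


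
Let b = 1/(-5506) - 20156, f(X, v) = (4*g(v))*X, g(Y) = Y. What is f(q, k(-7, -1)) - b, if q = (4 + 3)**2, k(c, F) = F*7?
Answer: 103424705/5506 ≈ 18784.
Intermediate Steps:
k(c, F) = 7*F
q = 49 (q = 7**2 = 49)
f(X, v) = 4*X*v (f(X, v) = (4*v)*X = 4*X*v)
b = -110978937/5506 (b = -1/5506 - 20156 = -110978937/5506 ≈ -20156.)
f(q, k(-7, -1)) - b = 4*49*(7*(-1)) - 1*(-110978937/5506) = 4*49*(-7) + 110978937/5506 = -1372 + 110978937/5506 = 103424705/5506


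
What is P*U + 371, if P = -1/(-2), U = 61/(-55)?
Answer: 40749/110 ≈ 370.45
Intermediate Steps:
U = -61/55 (U = 61*(-1/55) = -61/55 ≈ -1.1091)
P = ½ (P = -1*(-½) = ½ ≈ 0.50000)
P*U + 371 = (½)*(-61/55) + 371 = -61/110 + 371 = 40749/110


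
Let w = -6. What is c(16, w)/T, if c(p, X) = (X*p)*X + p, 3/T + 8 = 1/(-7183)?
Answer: -11339760/7183 ≈ -1578.7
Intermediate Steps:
T = -7183/19155 (T = 3/(-8 + 1/(-7183)) = 3/(-8 - 1/7183) = 3/(-57465/7183) = 3*(-7183/57465) = -7183/19155 ≈ -0.37499)
c(p, X) = p + p*X**2 (c(p, X) = p*X**2 + p = p + p*X**2)
c(16, w)/T = (16*(1 + (-6)**2))/(-7183/19155) = (16*(1 + 36))*(-19155/7183) = (16*37)*(-19155/7183) = 592*(-19155/7183) = -11339760/7183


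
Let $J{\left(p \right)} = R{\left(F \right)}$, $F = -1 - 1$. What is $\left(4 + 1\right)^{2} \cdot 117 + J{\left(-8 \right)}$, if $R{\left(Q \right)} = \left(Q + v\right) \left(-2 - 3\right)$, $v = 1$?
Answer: $2930$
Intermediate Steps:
$F = -2$ ($F = -1 - 1 = -2$)
$R{\left(Q \right)} = -5 - 5 Q$ ($R{\left(Q \right)} = \left(Q + 1\right) \left(-2 - 3\right) = \left(1 + Q\right) \left(-5\right) = -5 - 5 Q$)
$J{\left(p \right)} = 5$ ($J{\left(p \right)} = -5 - -10 = -5 + 10 = 5$)
$\left(4 + 1\right)^{2} \cdot 117 + J{\left(-8 \right)} = \left(4 + 1\right)^{2} \cdot 117 + 5 = 5^{2} \cdot 117 + 5 = 25 \cdot 117 + 5 = 2925 + 5 = 2930$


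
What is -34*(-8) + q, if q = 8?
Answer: 280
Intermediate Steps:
-34*(-8) + q = -34*(-8) + 8 = 272 + 8 = 280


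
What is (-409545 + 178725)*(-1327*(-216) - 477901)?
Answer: 44148710580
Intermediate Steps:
(-409545 + 178725)*(-1327*(-216) - 477901) = -230820*(286632 - 477901) = -230820*(-191269) = 44148710580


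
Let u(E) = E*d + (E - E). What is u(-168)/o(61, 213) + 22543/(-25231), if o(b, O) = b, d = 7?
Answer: -31046779/1539091 ≈ -20.172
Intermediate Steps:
u(E) = 7*E (u(E) = E*7 + (E - E) = 7*E + 0 = 7*E)
u(-168)/o(61, 213) + 22543/(-25231) = (7*(-168))/61 + 22543/(-25231) = -1176*1/61 + 22543*(-1/25231) = -1176/61 - 22543/25231 = -31046779/1539091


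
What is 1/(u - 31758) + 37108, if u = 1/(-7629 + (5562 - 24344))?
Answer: 31124726054801/838760539 ≈ 37108.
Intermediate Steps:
u = -1/26411 (u = 1/(-7629 - 18782) = 1/(-26411) = -1/26411 ≈ -3.7863e-5)
1/(u - 31758) + 37108 = 1/(-1/26411 - 31758) + 37108 = 1/(-838760539/26411) + 37108 = -26411/838760539 + 37108 = 31124726054801/838760539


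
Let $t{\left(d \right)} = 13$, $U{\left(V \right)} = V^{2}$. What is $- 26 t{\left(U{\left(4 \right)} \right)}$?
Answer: $-338$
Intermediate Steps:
$- 26 t{\left(U{\left(4 \right)} \right)} = \left(-26\right) 13 = -338$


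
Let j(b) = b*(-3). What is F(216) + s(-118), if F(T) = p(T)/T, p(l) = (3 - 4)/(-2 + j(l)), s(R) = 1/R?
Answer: -70141/8283600 ≈ -0.0084675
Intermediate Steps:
j(b) = -3*b
p(l) = -1/(-2 - 3*l) (p(l) = (3 - 4)/(-2 - 3*l) = -1/(-2 - 3*l))
F(T) = 1/(T*(2 + 3*T)) (F(T) = 1/((2 + 3*T)*T) = 1/(T*(2 + 3*T)))
F(216) + s(-118) = 1/(216*(2 + 3*216)) + 1/(-118) = 1/(216*(2 + 648)) - 1/118 = (1/216)/650 - 1/118 = (1/216)*(1/650) - 1/118 = 1/140400 - 1/118 = -70141/8283600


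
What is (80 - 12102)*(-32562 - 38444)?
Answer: 853634132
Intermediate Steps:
(80 - 12102)*(-32562 - 38444) = -12022*(-71006) = 853634132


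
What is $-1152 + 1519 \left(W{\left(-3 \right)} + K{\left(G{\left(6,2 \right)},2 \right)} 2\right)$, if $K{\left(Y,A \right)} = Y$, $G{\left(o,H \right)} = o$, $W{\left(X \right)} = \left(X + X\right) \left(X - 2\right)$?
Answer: $62646$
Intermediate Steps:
$W{\left(X \right)} = 2 X \left(-2 + X\right)$
$-1152 + 1519 \left(W{\left(-3 \right)} + K{\left(G{\left(6,2 \right)},2 \right)} 2\right) = -1152 + 1519 \left(2 \left(-3\right) \left(-2 - 3\right) + 6 \cdot 2\right) = -1152 + 1519 \left(2 \left(-3\right) \left(-5\right) + 12\right) = -1152 + 1519 \left(30 + 12\right) = -1152 + 1519 \cdot 42 = -1152 + 63798 = 62646$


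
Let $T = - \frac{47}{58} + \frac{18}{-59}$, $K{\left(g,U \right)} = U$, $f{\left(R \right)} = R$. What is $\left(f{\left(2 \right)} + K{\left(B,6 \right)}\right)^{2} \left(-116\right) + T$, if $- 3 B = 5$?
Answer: $- \frac{25408745}{3422} \approx -7425.1$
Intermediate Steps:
$B = - \frac{5}{3}$ ($B = \left(- \frac{1}{3}\right) 5 = - \frac{5}{3} \approx -1.6667$)
$T = - \frac{3817}{3422}$ ($T = \left(-47\right) \frac{1}{58} + 18 \left(- \frac{1}{59}\right) = - \frac{47}{58} - \frac{18}{59} = - \frac{3817}{3422} \approx -1.1154$)
$\left(f{\left(2 \right)} + K{\left(B,6 \right)}\right)^{2} \left(-116\right) + T = \left(2 + 6\right)^{2} \left(-116\right) - \frac{3817}{3422} = 8^{2} \left(-116\right) - \frac{3817}{3422} = 64 \left(-116\right) - \frac{3817}{3422} = -7424 - \frac{3817}{3422} = - \frac{25408745}{3422}$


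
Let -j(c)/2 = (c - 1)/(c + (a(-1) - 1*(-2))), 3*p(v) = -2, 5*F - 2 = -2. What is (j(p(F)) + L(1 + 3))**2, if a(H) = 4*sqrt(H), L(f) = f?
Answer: 35/2 - 51*I/8 ≈ 17.5 - 6.375*I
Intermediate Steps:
F = 0 (F = 2/5 + (1/5)*(-2) = 2/5 - 2/5 = 0)
p(v) = -2/3 (p(v) = (1/3)*(-2) = -2/3)
j(c) = -2*(-1 + c)/(2 + c + 4*I) (j(c) = -2*(c - 1)/(c + (4*sqrt(-1) - 1*(-2))) = -2*(-1 + c)/(c + (4*I + 2)) = -2*(-1 + c)/(c + (2 + 4*I)) = -2*(-1 + c)/(2 + c + 4*I))
(j(p(F)) + L(1 + 3))**2 = (2*(1 - 1*(-2/3))/(2 - 2/3 + 4*I) + (1 + 3))**2 = (2*(1 + 2/3)/(4/3 + 4*I) + 4)**2 = (2*(9*(4/3 - 4*I)/160)*(5/3) + 4)**2 = ((1/4 - 3*I/4) + 4)**2 = (17/4 - 3*I/4)**2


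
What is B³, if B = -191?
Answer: -6967871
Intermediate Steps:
B³ = (-191)³ = -6967871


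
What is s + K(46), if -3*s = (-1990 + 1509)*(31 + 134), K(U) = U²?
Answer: 28571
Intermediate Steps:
s = 26455 (s = -(-1990 + 1509)*(31 + 134)/3 = -(-481)*165/3 = -⅓*(-79365) = 26455)
s + K(46) = 26455 + 46² = 26455 + 2116 = 28571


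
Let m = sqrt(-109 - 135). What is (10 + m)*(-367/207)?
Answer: -3670/207 - 734*I*sqrt(61)/207 ≈ -17.729 - 27.694*I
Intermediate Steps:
m = 2*I*sqrt(61) (m = sqrt(-244) = 2*I*sqrt(61) ≈ 15.62*I)
(10 + m)*(-367/207) = (10 + 2*I*sqrt(61))*(-367/207) = -3670/207 - 734*I*sqrt(61)/207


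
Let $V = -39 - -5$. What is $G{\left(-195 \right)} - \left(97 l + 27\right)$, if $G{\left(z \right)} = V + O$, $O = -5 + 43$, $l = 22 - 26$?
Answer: $365$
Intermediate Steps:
$V = -34$ ($V = -39 + 5 = -34$)
$l = -4$ ($l = 22 - 26 = -4$)
$O = 38$
$G{\left(z \right)} = 4$ ($G{\left(z \right)} = -34 + 38 = 4$)
$G{\left(-195 \right)} - \left(97 l + 27\right) = 4 - \left(97 \left(-4\right) + 27\right) = 4 - \left(-388 + 27\right) = 4 - -361 = 4 + 361 = 365$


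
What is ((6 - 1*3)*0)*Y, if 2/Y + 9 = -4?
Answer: 0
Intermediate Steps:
Y = -2/13 (Y = 2/(-9 - 4) = 2/(-13) = 2*(-1/13) = -2/13 ≈ -0.15385)
((6 - 1*3)*0)*Y = ((6 - 1*3)*0)*(-2/13) = ((6 - 3)*0)*(-2/13) = (3*0)*(-2/13) = 0*(-2/13) = 0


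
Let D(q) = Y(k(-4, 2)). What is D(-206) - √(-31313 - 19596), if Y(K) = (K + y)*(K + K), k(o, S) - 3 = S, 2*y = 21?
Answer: 155 - I*√50909 ≈ 155.0 - 225.63*I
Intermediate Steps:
y = 21/2 (y = (½)*21 = 21/2 ≈ 10.500)
k(o, S) = 3 + S
Y(K) = 2*K*(21/2 + K) (Y(K) = (K + 21/2)*(K + K) = (21/2 + K)*(2*K) = 2*K*(21/2 + K))
D(q) = 155 (D(q) = (3 + 2)*(21 + 2*(3 + 2)) = 5*(21 + 2*5) = 5*(21 + 10) = 5*31 = 155)
D(-206) - √(-31313 - 19596) = 155 - √(-31313 - 19596) = 155 - √(-50909) = 155 - I*√50909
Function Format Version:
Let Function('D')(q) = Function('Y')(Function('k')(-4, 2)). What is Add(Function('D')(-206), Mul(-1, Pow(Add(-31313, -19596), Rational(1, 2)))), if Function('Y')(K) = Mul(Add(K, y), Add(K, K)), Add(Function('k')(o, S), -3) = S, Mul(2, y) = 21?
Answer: Add(155, Mul(-1, I, Pow(50909, Rational(1, 2)))) ≈ Add(155.00, Mul(-225.63, I))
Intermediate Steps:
y = Rational(21, 2) (y = Mul(Rational(1, 2), 21) = Rational(21, 2) ≈ 10.500)
Function('k')(o, S) = Add(3, S)
Function('Y')(K) = Mul(2, K, Add(Rational(21, 2), K)) (Function('Y')(K) = Mul(Add(K, Rational(21, 2)), Add(K, K)) = Mul(Add(Rational(21, 2), K), Mul(2, K)) = Mul(2, K, Add(Rational(21, 2), K)))
Function('D')(q) = 155 (Function('D')(q) = Mul(Add(3, 2), Add(21, Mul(2, Add(3, 2)))) = Mul(5, Add(21, Mul(2, 5))) = Mul(5, Add(21, 10)) = Mul(5, 31) = 155)
Add(Function('D')(-206), Mul(-1, Pow(Add(-31313, -19596), Rational(1, 2)))) = Add(155, Mul(-1, Pow(Add(-31313, -19596), Rational(1, 2)))) = Add(155, Mul(-1, Pow(-50909, Rational(1, 2)))) = Add(155, Mul(-1, Mul(I, Pow(50909, Rational(1, 2))))) = Add(155, Mul(-1, I, Pow(50909, Rational(1, 2))))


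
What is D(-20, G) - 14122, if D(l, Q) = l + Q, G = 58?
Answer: -14084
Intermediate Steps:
D(l, Q) = Q + l
D(-20, G) - 14122 = (58 - 20) - 14122 = 38 - 14122 = -14084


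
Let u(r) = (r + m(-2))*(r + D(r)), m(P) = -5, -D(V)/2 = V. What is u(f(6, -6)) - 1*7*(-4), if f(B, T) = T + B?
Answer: 28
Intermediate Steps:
D(V) = -2*V
f(B, T) = B + T
u(r) = -r*(-5 + r) (u(r) = (r - 5)*(r - 2*r) = (-5 + r)*(-r) = -r*(-5 + r))
u(f(6, -6)) - 1*7*(-4) = (6 - 6)*(5 - (6 - 6)) - 1*7*(-4) = 0*(5 - 1*0) - 7*(-4) = 0*(5 + 0) - 1*(-28) = 0*5 + 28 = 0 + 28 = 28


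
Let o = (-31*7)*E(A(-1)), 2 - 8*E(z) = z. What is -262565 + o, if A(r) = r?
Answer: -2101171/8 ≈ -2.6265e+5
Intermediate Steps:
E(z) = ¼ - z/8
o = -651/8 (o = (-31*7)*(¼ - ⅛*(-1)) = -217*(¼ + ⅛) = -217*3/8 = -651/8 ≈ -81.375)
-262565 + o = -262565 - 651/8 = -2101171/8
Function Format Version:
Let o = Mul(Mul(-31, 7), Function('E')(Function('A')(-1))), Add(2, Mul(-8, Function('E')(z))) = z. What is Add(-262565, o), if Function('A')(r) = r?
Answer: Rational(-2101171, 8) ≈ -2.6265e+5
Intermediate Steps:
Function('E')(z) = Add(Rational(1, 4), Mul(Rational(-1, 8), z))
o = Rational(-651, 8) (o = Mul(Mul(-31, 7), Add(Rational(1, 4), Mul(Rational(-1, 8), -1))) = Mul(-217, Add(Rational(1, 4), Rational(1, 8))) = Mul(-217, Rational(3, 8)) = Rational(-651, 8) ≈ -81.375)
Add(-262565, o) = Add(-262565, Rational(-651, 8)) = Rational(-2101171, 8)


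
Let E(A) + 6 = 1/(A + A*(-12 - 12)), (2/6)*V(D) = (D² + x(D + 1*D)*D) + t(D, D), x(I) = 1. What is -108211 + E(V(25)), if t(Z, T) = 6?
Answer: -4898334289/45264 ≈ -1.0822e+5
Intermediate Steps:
V(D) = 18 + 3*D + 3*D² (V(D) = 3*((D² + 1*D) + 6) = 3*((D² + D) + 6) = 3*((D + D²) + 6) = 3*(6 + D + D²) = 18 + 3*D + 3*D²)
E(A) = -6 - 1/(23*A) (E(A) = -6 + 1/(A + A*(-12 - 12)) = -6 + 1/(A + A*(-24)) = -6 + 1/(A - 24*A) = -6 + 1/(-23*A) = -6 - 1/(23*A))
-108211 + E(V(25)) = -108211 + (-6 - 1/(23*(18 + 3*25 + 3*25²))) = -108211 + (-6 - 1/(23*(18 + 75 + 3*625))) = -108211 + (-6 - 1/(23*(18 + 75 + 1875))) = -108211 + (-6 - 1/23/1968) = -108211 + (-6 - 1/23*1/1968) = -108211 + (-6 - 1/45264) = -108211 - 271585/45264 = -4898334289/45264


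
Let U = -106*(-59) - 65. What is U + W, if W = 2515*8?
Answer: 26309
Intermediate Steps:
U = 6189 (U = 6254 - 65 = 6189)
W = 20120
U + W = 6189 + 20120 = 26309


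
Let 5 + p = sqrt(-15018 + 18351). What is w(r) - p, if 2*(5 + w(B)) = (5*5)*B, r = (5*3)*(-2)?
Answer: -375 - sqrt(3333) ≈ -432.73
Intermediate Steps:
p = -5 + sqrt(3333) (p = -5 + sqrt(-15018 + 18351) = -5 + sqrt(3333) ≈ 52.732)
r = -30 (r = 15*(-2) = -30)
w(B) = -5 + 25*B/2 (w(B) = -5 + ((5*5)*B)/2 = -5 + (25*B)/2 = -5 + 25*B/2)
w(r) - p = (-5 + (25/2)*(-30)) - (-5 + sqrt(3333)) = (-5 - 375) + (5 - sqrt(3333)) = -380 + (5 - sqrt(3333)) = -375 - sqrt(3333)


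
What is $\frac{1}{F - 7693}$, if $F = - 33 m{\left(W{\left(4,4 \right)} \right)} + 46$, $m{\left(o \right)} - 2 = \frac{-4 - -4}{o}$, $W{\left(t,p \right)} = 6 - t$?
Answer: $- \frac{1}{7713} \approx -0.00012965$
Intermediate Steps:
$m{\left(o \right)} = 2$ ($m{\left(o \right)} = 2 + \frac{-4 - -4}{o} = 2 + \frac{-4 + 4}{o} = 2 + \frac{0}{o} = 2 + 0 = 2$)
$F = -20$ ($F = \left(-33\right) 2 + 46 = -66 + 46 = -20$)
$\frac{1}{F - 7693} = \frac{1}{-20 - 7693} = \frac{1}{-7713} = - \frac{1}{7713}$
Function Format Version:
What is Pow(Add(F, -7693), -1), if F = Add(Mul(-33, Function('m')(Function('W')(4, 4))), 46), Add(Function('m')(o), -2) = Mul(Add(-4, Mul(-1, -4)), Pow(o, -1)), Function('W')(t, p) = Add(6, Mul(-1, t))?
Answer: Rational(-1, 7713) ≈ -0.00012965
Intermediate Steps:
Function('m')(o) = 2 (Function('m')(o) = Add(2, Mul(Add(-4, Mul(-1, -4)), Pow(o, -1))) = Add(2, Mul(Add(-4, 4), Pow(o, -1))) = Add(2, Mul(0, Pow(o, -1))) = Add(2, 0) = 2)
F = -20 (F = Add(Mul(-33, 2), 46) = Add(-66, 46) = -20)
Pow(Add(F, -7693), -1) = Pow(Add(-20, -7693), -1) = Pow(-7713, -1) = Rational(-1, 7713)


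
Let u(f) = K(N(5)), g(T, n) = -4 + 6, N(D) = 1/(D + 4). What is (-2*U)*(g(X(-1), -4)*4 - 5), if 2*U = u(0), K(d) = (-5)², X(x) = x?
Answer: -75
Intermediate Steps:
N(D) = 1/(4 + D)
g(T, n) = 2
K(d) = 25
u(f) = 25
U = 25/2 (U = (½)*25 = 25/2 ≈ 12.500)
(-2*U)*(g(X(-1), -4)*4 - 5) = (-2*25/2)*(2*4 - 5) = -25*(8 - 5) = -25*3 = -75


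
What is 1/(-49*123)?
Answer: -1/6027 ≈ -0.00016592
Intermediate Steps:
1/(-49*123) = 1/(-6027) = -1/6027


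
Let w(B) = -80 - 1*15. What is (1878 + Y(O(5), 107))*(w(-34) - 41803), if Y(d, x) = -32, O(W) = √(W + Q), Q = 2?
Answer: -77343708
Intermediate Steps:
w(B) = -95 (w(B) = -80 - 15 = -95)
O(W) = √(2 + W) (O(W) = √(W + 2) = √(2 + W))
(1878 + Y(O(5), 107))*(w(-34) - 41803) = (1878 - 32)*(-95 - 41803) = 1846*(-41898) = -77343708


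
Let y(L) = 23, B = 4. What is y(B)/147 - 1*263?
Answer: -38638/147 ≈ -262.84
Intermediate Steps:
y(B)/147 - 1*263 = 23/147 - 1*263 = 23*(1/147) - 263 = 23/147 - 263 = -38638/147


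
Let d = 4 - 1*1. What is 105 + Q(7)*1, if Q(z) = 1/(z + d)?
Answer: 1051/10 ≈ 105.10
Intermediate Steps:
d = 3 (d = 4 - 1 = 3)
Q(z) = 1/(3 + z) (Q(z) = 1/(z + 3) = 1/(3 + z))
105 + Q(7)*1 = 105 + 1/(3 + 7) = 105 + 1/10 = 105 + (⅒)*1 = 105 + ⅒ = 1051/10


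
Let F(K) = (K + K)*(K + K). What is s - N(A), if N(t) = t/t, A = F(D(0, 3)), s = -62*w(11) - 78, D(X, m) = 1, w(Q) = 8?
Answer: -575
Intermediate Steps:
F(K) = 4*K² (F(K) = (2*K)*(2*K) = 4*K²)
s = -574 (s = -62*8 - 78 = -496 - 78 = -574)
A = 4 (A = 4*1² = 4*1 = 4)
N(t) = 1
s - N(A) = -574 - 1*1 = -574 - 1 = -575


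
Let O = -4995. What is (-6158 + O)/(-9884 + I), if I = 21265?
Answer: -587/599 ≈ -0.97997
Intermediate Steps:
(-6158 + O)/(-9884 + I) = (-6158 - 4995)/(-9884 + 21265) = -11153/11381 = -11153*1/11381 = -587/599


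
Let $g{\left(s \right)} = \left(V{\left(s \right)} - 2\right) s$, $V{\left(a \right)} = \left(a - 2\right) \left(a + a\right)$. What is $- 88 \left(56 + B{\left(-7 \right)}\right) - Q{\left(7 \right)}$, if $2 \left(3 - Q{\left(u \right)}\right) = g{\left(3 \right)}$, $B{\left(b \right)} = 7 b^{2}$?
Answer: $-35109$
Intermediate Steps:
$V{\left(a \right)} = 2 a \left(-2 + a\right)$ ($V{\left(a \right)} = \left(-2 + a\right) 2 a = 2 a \left(-2 + a\right)$)
$g{\left(s \right)} = s \left(-2 + 2 s \left(-2 + s\right)\right)$ ($g{\left(s \right)} = \left(2 s \left(-2 + s\right) - 2\right) s = \left(-2 + 2 s \left(-2 + s\right)\right) s = s \left(-2 + 2 s \left(-2 + s\right)\right)$)
$Q{\left(u \right)} = -3$ ($Q{\left(u \right)} = 3 - \frac{2 \cdot 3 \left(-1 + 3 \left(-2 + 3\right)\right)}{2} = 3 - \frac{2 \cdot 3 \left(-1 + 3 \cdot 1\right)}{2} = 3 - \frac{2 \cdot 3 \left(-1 + 3\right)}{2} = 3 - \frac{2 \cdot 3 \cdot 2}{2} = 3 - 6 = -3$)
$- 88 \left(56 + B{\left(-7 \right)}\right) - Q{\left(7 \right)} = - 88 \left(56 + 7 \left(-7\right)^{2}\right) - -3 = - 88 \left(56 + 7 \cdot 49\right) + 3 = - 88 \left(56 + 343\right) + 3 = \left(-88\right) 399 + 3 = -35112 + 3 = -35109$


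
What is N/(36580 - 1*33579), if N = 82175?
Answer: 82175/3001 ≈ 27.383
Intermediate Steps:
N/(36580 - 1*33579) = 82175/(36580 - 1*33579) = 82175/(36580 - 33579) = 82175/3001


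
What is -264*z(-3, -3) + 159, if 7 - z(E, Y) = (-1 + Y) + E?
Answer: -3537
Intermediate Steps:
z(E, Y) = 8 - E - Y (z(E, Y) = 7 - ((-1 + Y) + E) = 7 - (-1 + E + Y) = 7 + (1 - E - Y) = 8 - E - Y)
-264*z(-3, -3) + 159 = -264*(8 - 1*(-3) - 1*(-3)) + 159 = -264*(8 + 3 + 3) + 159 = -264*14 + 159 = -3696 + 159 = -3537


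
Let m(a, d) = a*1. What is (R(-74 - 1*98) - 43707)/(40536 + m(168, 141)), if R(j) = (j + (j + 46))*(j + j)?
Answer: 58805/40704 ≈ 1.4447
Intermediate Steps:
m(a, d) = a
R(j) = 2*j*(46 + 2*j) (R(j) = (j + (46 + j))*(2*j) = (46 + 2*j)*(2*j) = 2*j*(46 + 2*j))
(R(-74 - 1*98) - 43707)/(40536 + m(168, 141)) = (4*(-74 - 1*98)*(23 + (-74 - 1*98)) - 43707)/(40536 + 168) = (4*(-74 - 98)*(23 + (-74 - 98)) - 43707)/40704 = (4*(-172)*(23 - 172) - 43707)*(1/40704) = (4*(-172)*(-149) - 43707)*(1/40704) = (102512 - 43707)*(1/40704) = 58805*(1/40704) = 58805/40704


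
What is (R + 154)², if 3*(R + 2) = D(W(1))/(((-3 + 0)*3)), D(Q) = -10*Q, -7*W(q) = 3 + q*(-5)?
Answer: 826447504/35721 ≈ 23136.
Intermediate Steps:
W(q) = -3/7 + 5*q/7 (W(q) = -(3 + q*(-5))/7 = -(3 - 5*q)/7 = -3/7 + 5*q/7)
R = -358/189 (R = -2 + ((-10*(-3/7 + (5/7)*1))/(((-3 + 0)*3)))/3 = -2 + ((-10*(-3/7 + 5/7))/((-3*3)))/3 = -2 + (-10*2/7/(-9))/3 = -2 + (-20/7*(-⅑))/3 = -2 + (⅓)*(20/63) = -2 + 20/189 = -358/189 ≈ -1.8942)
(R + 154)² = (-358/189 + 154)² = (28748/189)² = 826447504/35721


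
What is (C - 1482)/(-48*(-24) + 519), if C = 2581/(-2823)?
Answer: -4186267/4717233 ≈ -0.88744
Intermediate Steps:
C = -2581/2823 (C = 2581*(-1/2823) = -2581/2823 ≈ -0.91428)
(C - 1482)/(-48*(-24) + 519) = (-2581/2823 - 1482)/(-48*(-24) + 519) = -4186267/(2823*(1152 + 519)) = -4186267/2823/1671 = -4186267/2823*1/1671 = -4186267/4717233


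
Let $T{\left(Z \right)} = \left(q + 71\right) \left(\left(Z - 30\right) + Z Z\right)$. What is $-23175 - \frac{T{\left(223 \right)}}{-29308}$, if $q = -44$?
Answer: $- \frac{338932503}{14654} \approx -23129.0$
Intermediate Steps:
$T{\left(Z \right)} = -810 + 27 Z + 27 Z^{2}$ ($T{\left(Z \right)} = \left(-44 + 71\right) \left(\left(Z - 30\right) + Z Z\right) = 27 \left(\left(Z - 30\right) + Z^{2}\right) = 27 \left(\left(-30 + Z\right) + Z^{2}\right) = 27 \left(-30 + Z + Z^{2}\right) = -810 + 27 Z + 27 Z^{2}$)
$-23175 - \frac{T{\left(223 \right)}}{-29308} = -23175 - \frac{-810 + 27 \cdot 223 + 27 \cdot 223^{2}}{-29308} = -23175 - \left(-810 + 6021 + 27 \cdot 49729\right) \left(- \frac{1}{29308}\right) = -23175 - \left(-810 + 6021 + 1342683\right) \left(- \frac{1}{29308}\right) = -23175 - 1347894 \left(- \frac{1}{29308}\right) = -23175 - - \frac{673947}{14654} = -23175 + \frac{673947}{14654} = - \frac{338932503}{14654}$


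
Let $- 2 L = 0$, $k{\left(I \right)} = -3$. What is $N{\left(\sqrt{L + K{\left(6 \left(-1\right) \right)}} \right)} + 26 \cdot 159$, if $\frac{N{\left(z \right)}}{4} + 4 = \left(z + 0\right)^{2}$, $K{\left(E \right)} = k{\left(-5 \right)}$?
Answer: $4106$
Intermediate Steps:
$K{\left(E \right)} = -3$
$L = 0$ ($L = \left(- \frac{1}{2}\right) 0 = 0$)
$N{\left(z \right)} = -16 + 4 z^{2}$ ($N{\left(z \right)} = -16 + 4 \left(z + 0\right)^{2} = -16 + 4 z^{2}$)
$N{\left(\sqrt{L + K{\left(6 \left(-1\right) \right)}} \right)} + 26 \cdot 159 = \left(-16 + 4 \left(\sqrt{0 - 3}\right)^{2}\right) + 26 \cdot 159 = \left(-16 + 4 \left(\sqrt{-3}\right)^{2}\right) + 4134 = \left(-16 + 4 \left(i \sqrt{3}\right)^{2}\right) + 4134 = \left(-16 + 4 \left(-3\right)\right) + 4134 = \left(-16 - 12\right) + 4134 = -28 + 4134 = 4106$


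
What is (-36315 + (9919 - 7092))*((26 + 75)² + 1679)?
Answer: -397837440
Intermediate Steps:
(-36315 + (9919 - 7092))*((26 + 75)² + 1679) = (-36315 + 2827)*(101² + 1679) = -33488*(10201 + 1679) = -33488*11880 = -397837440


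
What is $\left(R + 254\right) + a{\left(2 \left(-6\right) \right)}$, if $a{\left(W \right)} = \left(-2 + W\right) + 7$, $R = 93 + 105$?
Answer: $445$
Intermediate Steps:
$R = 198$
$a{\left(W \right)} = 5 + W$
$\left(R + 254\right) + a{\left(2 \left(-6\right) \right)} = \left(198 + 254\right) + \left(5 + 2 \left(-6\right)\right) = 452 + \left(5 - 12\right) = 452 - 7 = 445$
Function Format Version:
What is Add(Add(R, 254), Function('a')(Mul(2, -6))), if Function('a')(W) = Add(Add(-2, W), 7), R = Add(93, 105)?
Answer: 445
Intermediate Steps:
R = 198
Function('a')(W) = Add(5, W)
Add(Add(R, 254), Function('a')(Mul(2, -6))) = Add(Add(198, 254), Add(5, Mul(2, -6))) = Add(452, Add(5, -12)) = Add(452, -7) = 445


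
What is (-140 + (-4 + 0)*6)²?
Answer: 26896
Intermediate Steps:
(-140 + (-4 + 0)*6)² = (-140 - 4*6)² = (-140 - 24)² = (-164)² = 26896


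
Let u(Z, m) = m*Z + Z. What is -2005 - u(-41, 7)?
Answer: -1677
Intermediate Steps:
u(Z, m) = Z + Z*m (u(Z, m) = Z*m + Z = Z + Z*m)
-2005 - u(-41, 7) = -2005 - (-41)*(1 + 7) = -2005 - (-41)*8 = -2005 - 1*(-328) = -2005 + 328 = -1677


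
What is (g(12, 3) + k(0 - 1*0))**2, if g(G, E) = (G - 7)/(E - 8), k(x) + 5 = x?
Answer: 36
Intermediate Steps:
k(x) = -5 + x
g(G, E) = (-7 + G)/(-8 + E)
(g(12, 3) + k(0 - 1*0))**2 = ((-7 + 12)/(-8 + 3) + (-5 + (0 - 1*0)))**2 = (5/(-5) + (-5 + (0 + 0)))**2 = (-1/5*5 + (-5 + 0))**2 = (-1 - 5)**2 = (-6)**2 = 36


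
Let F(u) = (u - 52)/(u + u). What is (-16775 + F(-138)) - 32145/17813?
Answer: -41238948125/2458194 ≈ -16776.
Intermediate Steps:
F(u) = (-52 + u)/(2*u) (F(u) = (-52 + u)/((2*u)) = (-52 + u)*(1/(2*u)) = (-52 + u)/(2*u))
(-16775 + F(-138)) - 32145/17813 = (-16775 + (½)*(-52 - 138)/(-138)) - 32145/17813 = (-16775 + (½)*(-1/138)*(-190)) - 32145*1/17813 = (-16775 + 95/138) - 32145/17813 = -2314855/138 - 32145/17813 = -41238948125/2458194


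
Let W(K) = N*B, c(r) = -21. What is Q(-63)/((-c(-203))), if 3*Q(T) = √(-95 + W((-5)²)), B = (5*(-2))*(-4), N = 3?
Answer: 5/63 ≈ 0.079365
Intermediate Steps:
B = 40 (B = -10*(-4) = 40)
W(K) = 120 (W(K) = 3*40 = 120)
Q(T) = 5/3 (Q(T) = √(-95 + 120)/3 = √25/3 = (⅓)*5 = 5/3)
Q(-63)/((-c(-203))) = 5/(3*((-1*(-21)))) = (5/3)/21 = (5/3)*(1/21) = 5/63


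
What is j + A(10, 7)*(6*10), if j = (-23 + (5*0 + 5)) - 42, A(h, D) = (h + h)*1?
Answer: 1140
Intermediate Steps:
A(h, D) = 2*h (A(h, D) = (2*h)*1 = 2*h)
j = -60 (j = (-23 + (0 + 5)) - 42 = (-23 + 5) - 42 = -18 - 42 = -60)
j + A(10, 7)*(6*10) = -60 + (2*10)*(6*10) = -60 + 20*60 = -60 + 1200 = 1140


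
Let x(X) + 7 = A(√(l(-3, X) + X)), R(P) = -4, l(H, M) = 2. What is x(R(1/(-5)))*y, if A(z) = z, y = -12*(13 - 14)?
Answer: -84 + 12*I*√2 ≈ -84.0 + 16.971*I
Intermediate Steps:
y = 12 (y = -12*(-1) = 12)
x(X) = -7 + √(2 + X)
x(R(1/(-5)))*y = (-7 + √(2 - 4))*12 = (-7 + √(-2))*12 = (-7 + I*√2)*12 = -84 + 12*I*√2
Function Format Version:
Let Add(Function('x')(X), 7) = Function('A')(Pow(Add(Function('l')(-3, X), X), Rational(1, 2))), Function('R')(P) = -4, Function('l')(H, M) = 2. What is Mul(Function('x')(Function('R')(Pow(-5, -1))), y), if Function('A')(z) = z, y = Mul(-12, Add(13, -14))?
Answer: Add(-84, Mul(12, I, Pow(2, Rational(1, 2)))) ≈ Add(-84.000, Mul(16.971, I))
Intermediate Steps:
y = 12 (y = Mul(-12, -1) = 12)
Function('x')(X) = Add(-7, Pow(Add(2, X), Rational(1, 2)))
Mul(Function('x')(Function('R')(Pow(-5, -1))), y) = Mul(Add(-7, Pow(Add(2, -4), Rational(1, 2))), 12) = Mul(Add(-7, Pow(-2, Rational(1, 2))), 12) = Mul(Add(-7, Mul(I, Pow(2, Rational(1, 2)))), 12) = Add(-84, Mul(12, I, Pow(2, Rational(1, 2))))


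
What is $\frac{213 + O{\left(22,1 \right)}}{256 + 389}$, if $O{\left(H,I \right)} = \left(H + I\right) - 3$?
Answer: $\frac{233}{645} \approx 0.36124$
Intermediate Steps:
$O{\left(H,I \right)} = -3 + H + I$
$\frac{213 + O{\left(22,1 \right)}}{256 + 389} = \frac{213 + \left(-3 + 22 + 1\right)}{256 + 389} = \frac{213 + 20}{645} = 233 \cdot \frac{1}{645} = \frac{233}{645}$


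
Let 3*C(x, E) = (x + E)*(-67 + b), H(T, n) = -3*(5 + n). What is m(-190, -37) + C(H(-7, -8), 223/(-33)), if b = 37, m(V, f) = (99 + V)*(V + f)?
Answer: 680941/33 ≈ 20635.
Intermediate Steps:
H(T, n) = -15 - 3*n
C(x, E) = -10*E - 10*x (C(x, E) = ((x + E)*(-67 + 37))/3 = ((E + x)*(-30))/3 = (-30*E - 30*x)/3 = -10*E - 10*x)
m(-190, -37) + C(H(-7, -8), 223/(-33)) = ((-190)**2 + 99*(-190) + 99*(-37) - 190*(-37)) + (-2230/(-33) - 10*(-15 - 3*(-8))) = (36100 - 18810 - 3663 + 7030) + (-2230*(-1)/33 - 10*(-15 + 24)) = 20657 + (-10*(-223/33) - 10*9) = 20657 + (2230/33 - 90) = 20657 - 740/33 = 680941/33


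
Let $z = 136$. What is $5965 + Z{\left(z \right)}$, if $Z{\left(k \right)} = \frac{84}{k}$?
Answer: $\frac{202831}{34} \approx 5965.6$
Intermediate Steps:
$5965 + Z{\left(z \right)} = 5965 + \frac{84}{136} = 5965 + 84 \cdot \frac{1}{136} = 5965 + \frac{21}{34} = \frac{202831}{34}$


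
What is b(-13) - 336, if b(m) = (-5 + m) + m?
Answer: -367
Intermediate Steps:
b(m) = -5 + 2*m
b(-13) - 336 = (-5 + 2*(-13)) - 336 = (-5 - 26) - 336 = -31 - 336 = -367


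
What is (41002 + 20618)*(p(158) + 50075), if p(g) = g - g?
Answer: 3085621500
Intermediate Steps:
p(g) = 0
(41002 + 20618)*(p(158) + 50075) = (41002 + 20618)*(0 + 50075) = 61620*50075 = 3085621500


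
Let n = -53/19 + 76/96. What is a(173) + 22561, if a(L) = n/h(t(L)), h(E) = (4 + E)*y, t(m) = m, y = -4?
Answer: 7283774639/322848 ≈ 22561.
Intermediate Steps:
n = -911/456 (n = -53*1/19 + 76*(1/96) = -53/19 + 19/24 = -911/456 ≈ -1.9978)
h(E) = -16 - 4*E (h(E) = (4 + E)*(-4) = -16 - 4*E)
a(L) = -911/(456*(-16 - 4*L))
a(173) + 22561 = 911/(1824*(4 + 173)) + 22561 = (911/1824)/177 + 22561 = (911/1824)*(1/177) + 22561 = 911/322848 + 22561 = 7283774639/322848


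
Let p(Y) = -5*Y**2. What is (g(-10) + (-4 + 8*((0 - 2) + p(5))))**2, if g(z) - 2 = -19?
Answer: 1075369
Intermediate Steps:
g(z) = -17 (g(z) = 2 - 19 = -17)
(g(-10) + (-4 + 8*((0 - 2) + p(5))))**2 = (-17 + (-4 + 8*((0 - 2) - 5*5**2)))**2 = (-17 + (-4 + 8*(-2 - 5*25)))**2 = (-17 + (-4 + 8*(-2 - 125)))**2 = (-17 + (-4 + 8*(-127)))**2 = (-17 + (-4 - 1016))**2 = (-17 - 1020)**2 = (-1037)**2 = 1075369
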